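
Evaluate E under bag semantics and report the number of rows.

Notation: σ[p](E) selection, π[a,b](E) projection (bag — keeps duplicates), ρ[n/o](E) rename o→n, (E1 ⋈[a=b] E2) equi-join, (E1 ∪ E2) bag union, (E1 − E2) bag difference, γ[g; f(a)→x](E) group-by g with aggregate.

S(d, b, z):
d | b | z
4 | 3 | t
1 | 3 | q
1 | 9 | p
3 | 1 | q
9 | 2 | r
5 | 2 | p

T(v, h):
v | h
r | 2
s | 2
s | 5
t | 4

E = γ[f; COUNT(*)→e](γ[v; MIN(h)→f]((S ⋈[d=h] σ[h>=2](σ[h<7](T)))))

Row counts bottom-up:
  S → 6
  T → 4
  σ[h<7](T) → 4
  σ[h>=2](σ[h<7](T)) → 4
  (S ⋈[d=h] σ[h>=2](σ[h<7](T))) → 2
  γ[v; MIN(h)→f]((S ⋈[d=h] σ[h>=2](σ[h<7](T)))) → 2
  γ[f; COUNT(*)→e](γ[v; MIN(h)→f]((S ⋈[d=h] σ[h>=2](σ[h<7](T))))) → 2

|E| = 2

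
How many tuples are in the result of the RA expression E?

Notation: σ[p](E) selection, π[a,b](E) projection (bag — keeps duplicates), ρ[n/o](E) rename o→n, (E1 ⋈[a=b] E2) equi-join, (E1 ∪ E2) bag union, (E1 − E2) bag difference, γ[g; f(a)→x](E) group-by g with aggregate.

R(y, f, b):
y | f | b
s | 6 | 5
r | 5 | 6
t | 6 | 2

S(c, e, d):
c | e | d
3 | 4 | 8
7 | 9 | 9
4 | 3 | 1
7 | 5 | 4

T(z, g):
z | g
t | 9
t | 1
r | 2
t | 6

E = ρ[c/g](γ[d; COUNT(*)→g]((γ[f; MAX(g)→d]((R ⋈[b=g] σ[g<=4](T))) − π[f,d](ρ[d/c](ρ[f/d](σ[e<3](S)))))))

Per-node cardinality:
  R → 3
  T → 4
  σ[g<=4](T) → 2
  (R ⋈[b=g] σ[g<=4](T)) → 1
  γ[f; MAX(g)→d]((R ⋈[b=g] σ[g<=4](T))) → 1
  S → 4
  σ[e<3](S) → 0
  ρ[f/d](σ[e<3](S)) → 0
  ρ[d/c](ρ[f/d](σ[e<3](S))) → 0
  π[f,d](ρ[d/c](ρ[f/d](σ[e<3](S)))) → 0
  (γ[f; MAX(g)→d]((R ⋈[b=g] σ[g<=4](T))) − π[f,d](ρ[d/c](ρ[f/d](σ[e<3](S))))) → 1
  γ[d; COUNT(*)→g]((γ[f; MAX(g)→d]((R ⋈[b=g] σ[g<=4](T))) − π[f,d](ρ[d/c](ρ[f/d](σ[e<3](S)))))) → 1
  ρ[c/g](γ[d; COUNT(*)→g]((γ[f; MAX(g)→d]((R ⋈[b=g] σ[g<=4](T))) − π[f,d](ρ[d/c](ρ[f/d](σ[e<3](S))))))) → 1

|E| = 1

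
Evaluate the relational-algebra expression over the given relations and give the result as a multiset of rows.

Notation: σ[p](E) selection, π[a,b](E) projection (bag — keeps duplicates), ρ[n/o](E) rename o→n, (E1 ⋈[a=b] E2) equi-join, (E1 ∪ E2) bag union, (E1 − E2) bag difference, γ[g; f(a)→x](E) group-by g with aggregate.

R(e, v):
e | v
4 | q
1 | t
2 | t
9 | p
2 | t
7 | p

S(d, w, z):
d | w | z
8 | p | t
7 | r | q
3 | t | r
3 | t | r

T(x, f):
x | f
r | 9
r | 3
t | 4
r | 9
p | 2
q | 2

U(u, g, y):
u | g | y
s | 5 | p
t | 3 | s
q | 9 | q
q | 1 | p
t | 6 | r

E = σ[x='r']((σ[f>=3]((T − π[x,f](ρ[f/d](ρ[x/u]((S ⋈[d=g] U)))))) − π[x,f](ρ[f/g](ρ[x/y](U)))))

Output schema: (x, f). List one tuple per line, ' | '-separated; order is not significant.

Per-node cardinality:
  T → 6
  S → 4
  U → 5
  (S ⋈[d=g] U) → 2
  ρ[x/u]((S ⋈[d=g] U)) → 2
  ρ[f/d](ρ[x/u]((S ⋈[d=g] U))) → 2
  π[x,f](ρ[f/d](ρ[x/u]((S ⋈[d=g] U)))) → 2
  (T − π[x,f](ρ[f/d](ρ[x/u]((S ⋈[d=g] U))))) → 6
  σ[f>=3]((T − π[x,f](ρ[f/d](ρ[x/u]((S ⋈[d=g] U)))))) → 4
  U → 5
  ρ[x/y](U) → 5
  ρ[f/g](ρ[x/y](U)) → 5
  π[x,f](ρ[f/g](ρ[x/y](U))) → 5
  (σ[f>=3]((T − π[x,f](ρ[f/d](ρ[x/u]((S ⋈[d=g] U)))))) − π[x,f](ρ[f/g](ρ[x/y](U)))) → 4
  σ[x='r']((σ[f>=3]((T − π[x,f](ρ[f/d](ρ[x/u]((S ⋈[d=g] U)))))) − π[x,f](ρ[f/g](ρ[x/y](U))))) → 3

== RESULT ==
x | f
r | 3
r | 9
r | 9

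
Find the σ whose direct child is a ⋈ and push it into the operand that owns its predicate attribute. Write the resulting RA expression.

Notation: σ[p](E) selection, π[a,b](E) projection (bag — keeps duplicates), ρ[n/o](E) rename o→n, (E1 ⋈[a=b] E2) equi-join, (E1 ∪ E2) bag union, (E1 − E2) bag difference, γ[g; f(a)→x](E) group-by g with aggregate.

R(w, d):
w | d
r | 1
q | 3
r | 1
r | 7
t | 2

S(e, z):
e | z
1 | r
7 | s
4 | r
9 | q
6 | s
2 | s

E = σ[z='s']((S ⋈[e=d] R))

σ filters on z, owned by the left side.
E' = (σ[z='s'](S) ⋈[e=d] R)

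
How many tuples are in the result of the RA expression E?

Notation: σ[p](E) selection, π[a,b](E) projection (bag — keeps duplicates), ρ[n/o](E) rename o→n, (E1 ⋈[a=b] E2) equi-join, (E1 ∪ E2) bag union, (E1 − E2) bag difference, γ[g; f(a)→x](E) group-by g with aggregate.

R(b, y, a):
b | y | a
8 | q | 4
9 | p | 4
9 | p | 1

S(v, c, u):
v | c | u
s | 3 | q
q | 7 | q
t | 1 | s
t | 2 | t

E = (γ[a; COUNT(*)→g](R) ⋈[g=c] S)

Stepwise |·|:
  R → 3
  γ[a; COUNT(*)→g](R) → 2
  S → 4
  (γ[a; COUNT(*)→g](R) ⋈[g=c] S) → 2

|E| = 2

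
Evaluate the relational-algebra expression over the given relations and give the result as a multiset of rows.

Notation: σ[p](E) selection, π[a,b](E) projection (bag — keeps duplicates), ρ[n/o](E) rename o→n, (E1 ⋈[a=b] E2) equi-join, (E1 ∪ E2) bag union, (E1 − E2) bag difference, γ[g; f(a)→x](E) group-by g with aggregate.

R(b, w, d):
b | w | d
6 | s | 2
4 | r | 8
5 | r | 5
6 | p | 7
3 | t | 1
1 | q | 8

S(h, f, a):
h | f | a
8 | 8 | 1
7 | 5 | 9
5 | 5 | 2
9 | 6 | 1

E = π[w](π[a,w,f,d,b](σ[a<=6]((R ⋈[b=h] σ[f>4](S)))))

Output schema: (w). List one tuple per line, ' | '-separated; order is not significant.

Subexpression sizes:
  R → 6
  S → 4
  σ[f>4](S) → 4
  (R ⋈[b=h] σ[f>4](S)) → 1
  σ[a<=6]((R ⋈[b=h] σ[f>4](S))) → 1
  π[a,w,f,d,b](σ[a<=6]((R ⋈[b=h] σ[f>4](S)))) → 1
  π[w](π[a,w,f,d,b](σ[a<=6]((R ⋈[b=h] σ[f>4](S))))) → 1

== RESULT ==
w
r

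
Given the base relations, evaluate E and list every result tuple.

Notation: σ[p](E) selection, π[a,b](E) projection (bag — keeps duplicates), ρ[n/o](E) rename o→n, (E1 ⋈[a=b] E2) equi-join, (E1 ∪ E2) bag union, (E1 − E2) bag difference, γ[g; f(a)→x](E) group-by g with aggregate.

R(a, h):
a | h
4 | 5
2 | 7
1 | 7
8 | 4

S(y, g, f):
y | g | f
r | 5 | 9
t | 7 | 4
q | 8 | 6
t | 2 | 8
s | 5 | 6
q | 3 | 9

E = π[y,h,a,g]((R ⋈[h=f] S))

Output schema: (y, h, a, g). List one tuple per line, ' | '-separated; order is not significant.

Per-node cardinality:
  R → 4
  S → 6
  (R ⋈[h=f] S) → 1
  π[y,h,a,g]((R ⋈[h=f] S)) → 1

== RESULT ==
y | h | a | g
t | 4 | 8 | 7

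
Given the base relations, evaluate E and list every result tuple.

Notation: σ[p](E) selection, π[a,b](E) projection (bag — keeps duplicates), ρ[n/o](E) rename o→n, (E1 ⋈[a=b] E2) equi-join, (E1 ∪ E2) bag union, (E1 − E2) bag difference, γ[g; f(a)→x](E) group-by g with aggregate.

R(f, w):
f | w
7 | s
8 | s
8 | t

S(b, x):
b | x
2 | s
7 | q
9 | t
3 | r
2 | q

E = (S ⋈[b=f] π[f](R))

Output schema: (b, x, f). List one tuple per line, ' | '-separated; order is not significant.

Row counts bottom-up:
  S → 5
  R → 3
  π[f](R) → 3
  (S ⋈[b=f] π[f](R)) → 1

== RESULT ==
b | x | f
7 | q | 7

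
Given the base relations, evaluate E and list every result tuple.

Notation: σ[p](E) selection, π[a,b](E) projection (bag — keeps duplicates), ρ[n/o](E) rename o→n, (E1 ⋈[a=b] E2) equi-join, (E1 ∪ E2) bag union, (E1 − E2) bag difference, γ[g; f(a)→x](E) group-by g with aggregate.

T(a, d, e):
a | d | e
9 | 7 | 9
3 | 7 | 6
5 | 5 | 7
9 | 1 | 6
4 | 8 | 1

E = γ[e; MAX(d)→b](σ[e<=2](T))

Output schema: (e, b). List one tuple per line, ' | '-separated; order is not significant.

Subexpression sizes:
  T → 5
  σ[e<=2](T) → 1
  γ[e; MAX(d)→b](σ[e<=2](T)) → 1

== RESULT ==
e | b
1 | 8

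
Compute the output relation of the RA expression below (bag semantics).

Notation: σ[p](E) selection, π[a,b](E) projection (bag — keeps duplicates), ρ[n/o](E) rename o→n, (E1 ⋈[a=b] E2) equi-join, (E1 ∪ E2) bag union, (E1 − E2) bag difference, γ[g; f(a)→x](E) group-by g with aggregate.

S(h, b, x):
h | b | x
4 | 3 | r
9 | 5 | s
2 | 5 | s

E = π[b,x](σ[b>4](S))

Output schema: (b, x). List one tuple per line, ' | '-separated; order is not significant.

Stepwise |·|:
  S → 3
  σ[b>4](S) → 2
  π[b,x](σ[b>4](S)) → 2

== RESULT ==
b | x
5 | s
5 | s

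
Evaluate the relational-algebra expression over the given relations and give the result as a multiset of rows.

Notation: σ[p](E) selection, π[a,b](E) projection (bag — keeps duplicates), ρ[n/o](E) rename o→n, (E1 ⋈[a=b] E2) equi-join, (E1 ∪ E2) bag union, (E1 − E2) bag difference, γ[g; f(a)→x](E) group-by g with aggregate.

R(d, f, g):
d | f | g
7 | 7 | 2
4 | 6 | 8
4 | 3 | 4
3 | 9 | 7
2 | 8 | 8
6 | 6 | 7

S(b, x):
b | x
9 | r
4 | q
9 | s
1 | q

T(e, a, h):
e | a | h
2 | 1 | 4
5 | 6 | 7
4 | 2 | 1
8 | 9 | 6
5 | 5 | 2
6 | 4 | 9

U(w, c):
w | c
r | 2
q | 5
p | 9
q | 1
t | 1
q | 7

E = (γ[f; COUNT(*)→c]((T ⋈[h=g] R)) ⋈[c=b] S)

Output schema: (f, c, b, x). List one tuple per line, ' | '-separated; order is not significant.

Per-node cardinality:
  T → 6
  R → 6
  (T ⋈[h=g] R) → 4
  γ[f; COUNT(*)→c]((T ⋈[h=g] R)) → 4
  S → 4
  (γ[f; COUNT(*)→c]((T ⋈[h=g] R)) ⋈[c=b] S) → 4

== RESULT ==
f | c | b | x
3 | 1 | 1 | q
6 | 1 | 1 | q
7 | 1 | 1 | q
9 | 1 | 1 | q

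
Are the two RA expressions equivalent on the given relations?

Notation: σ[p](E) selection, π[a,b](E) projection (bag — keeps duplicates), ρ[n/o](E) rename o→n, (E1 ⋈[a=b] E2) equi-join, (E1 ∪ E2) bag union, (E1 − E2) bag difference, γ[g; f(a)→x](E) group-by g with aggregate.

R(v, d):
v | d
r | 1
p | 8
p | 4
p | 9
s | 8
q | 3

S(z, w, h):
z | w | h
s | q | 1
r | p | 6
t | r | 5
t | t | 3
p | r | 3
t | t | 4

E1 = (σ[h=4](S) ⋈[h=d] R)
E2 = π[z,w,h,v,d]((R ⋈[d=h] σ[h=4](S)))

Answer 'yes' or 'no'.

E1 per-node cardinality:
  S → 6
  σ[h=4](S) → 1
  R → 6
  (σ[h=4](S) ⋈[h=d] R) → 1
E2 per-node cardinality:
  R → 6
  S → 6
  σ[h=4](S) → 1
  (R ⋈[d=h] σ[h=4](S)) → 1
  π[z,w,h,v,d]((R ⋈[d=h] σ[h=4](S))) → 1

E1 and E2 produce the same multiset:
z | w | h | v | d
t | t | 4 | p | 4

yes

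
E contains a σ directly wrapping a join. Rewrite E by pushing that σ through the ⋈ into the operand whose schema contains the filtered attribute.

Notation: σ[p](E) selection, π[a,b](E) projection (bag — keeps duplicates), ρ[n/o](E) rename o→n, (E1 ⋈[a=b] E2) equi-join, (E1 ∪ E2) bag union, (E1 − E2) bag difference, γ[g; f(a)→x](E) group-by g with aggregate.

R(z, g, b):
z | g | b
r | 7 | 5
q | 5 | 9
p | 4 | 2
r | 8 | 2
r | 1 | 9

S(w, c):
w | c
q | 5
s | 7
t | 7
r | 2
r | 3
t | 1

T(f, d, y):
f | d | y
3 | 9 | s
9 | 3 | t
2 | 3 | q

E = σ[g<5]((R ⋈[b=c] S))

σ filters on g, owned by the left side.
E' = (σ[g<5](R) ⋈[b=c] S)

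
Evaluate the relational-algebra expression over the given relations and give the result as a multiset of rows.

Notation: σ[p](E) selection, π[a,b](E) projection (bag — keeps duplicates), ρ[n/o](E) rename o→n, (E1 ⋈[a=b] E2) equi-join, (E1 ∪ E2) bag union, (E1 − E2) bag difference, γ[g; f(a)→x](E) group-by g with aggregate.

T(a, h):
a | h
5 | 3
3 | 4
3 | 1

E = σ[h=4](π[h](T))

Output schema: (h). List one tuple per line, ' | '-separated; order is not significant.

Per-node cardinality:
  T → 3
  π[h](T) → 3
  σ[h=4](π[h](T)) → 1

== RESULT ==
h
4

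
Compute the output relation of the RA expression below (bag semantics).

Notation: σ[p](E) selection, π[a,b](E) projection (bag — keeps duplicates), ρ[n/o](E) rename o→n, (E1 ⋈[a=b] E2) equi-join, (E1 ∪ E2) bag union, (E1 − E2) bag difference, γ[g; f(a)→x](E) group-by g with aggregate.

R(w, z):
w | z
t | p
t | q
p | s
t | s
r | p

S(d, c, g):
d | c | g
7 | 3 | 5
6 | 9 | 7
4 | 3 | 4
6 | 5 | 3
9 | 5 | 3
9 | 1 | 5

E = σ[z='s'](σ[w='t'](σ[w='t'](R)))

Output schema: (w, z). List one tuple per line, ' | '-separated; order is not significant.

Row counts bottom-up:
  R → 5
  σ[w='t'](R) → 3
  σ[w='t'](σ[w='t'](R)) → 3
  σ[z='s'](σ[w='t'](σ[w='t'](R))) → 1

== RESULT ==
w | z
t | s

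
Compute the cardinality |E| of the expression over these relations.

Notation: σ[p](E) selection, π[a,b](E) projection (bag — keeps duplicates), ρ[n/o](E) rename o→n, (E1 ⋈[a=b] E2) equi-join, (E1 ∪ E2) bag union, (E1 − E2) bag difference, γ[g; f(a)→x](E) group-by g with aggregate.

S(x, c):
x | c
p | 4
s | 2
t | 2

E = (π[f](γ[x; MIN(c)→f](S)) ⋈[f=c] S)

Row counts bottom-up:
  S → 3
  γ[x; MIN(c)→f](S) → 3
  π[f](γ[x; MIN(c)→f](S)) → 3
  S → 3
  (π[f](γ[x; MIN(c)→f](S)) ⋈[f=c] S) → 5

|E| = 5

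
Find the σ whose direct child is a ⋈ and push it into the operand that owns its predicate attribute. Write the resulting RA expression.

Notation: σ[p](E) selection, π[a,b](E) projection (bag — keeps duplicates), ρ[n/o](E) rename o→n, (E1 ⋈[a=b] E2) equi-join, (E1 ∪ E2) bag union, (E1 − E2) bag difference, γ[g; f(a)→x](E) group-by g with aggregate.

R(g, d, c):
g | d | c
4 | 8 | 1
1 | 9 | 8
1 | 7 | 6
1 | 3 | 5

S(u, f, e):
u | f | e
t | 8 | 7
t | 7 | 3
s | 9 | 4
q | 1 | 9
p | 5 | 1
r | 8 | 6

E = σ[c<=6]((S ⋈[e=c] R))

σ filters on c, owned by the right side.
E' = (S ⋈[e=c] σ[c<=6](R))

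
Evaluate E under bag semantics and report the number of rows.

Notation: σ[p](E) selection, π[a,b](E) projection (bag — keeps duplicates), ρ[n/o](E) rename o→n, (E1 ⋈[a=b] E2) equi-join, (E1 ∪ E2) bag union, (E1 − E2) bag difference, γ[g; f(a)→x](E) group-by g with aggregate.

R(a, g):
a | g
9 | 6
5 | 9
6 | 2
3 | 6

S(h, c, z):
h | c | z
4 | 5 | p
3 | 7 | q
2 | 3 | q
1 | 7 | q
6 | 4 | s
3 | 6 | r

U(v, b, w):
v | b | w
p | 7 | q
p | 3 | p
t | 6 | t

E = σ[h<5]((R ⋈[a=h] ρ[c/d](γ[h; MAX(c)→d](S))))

Row counts bottom-up:
  R → 4
  S → 6
  γ[h; MAX(c)→d](S) → 5
  ρ[c/d](γ[h; MAX(c)→d](S)) → 5
  (R ⋈[a=h] ρ[c/d](γ[h; MAX(c)→d](S))) → 2
  σ[h<5]((R ⋈[a=h] ρ[c/d](γ[h; MAX(c)→d](S)))) → 1

|E| = 1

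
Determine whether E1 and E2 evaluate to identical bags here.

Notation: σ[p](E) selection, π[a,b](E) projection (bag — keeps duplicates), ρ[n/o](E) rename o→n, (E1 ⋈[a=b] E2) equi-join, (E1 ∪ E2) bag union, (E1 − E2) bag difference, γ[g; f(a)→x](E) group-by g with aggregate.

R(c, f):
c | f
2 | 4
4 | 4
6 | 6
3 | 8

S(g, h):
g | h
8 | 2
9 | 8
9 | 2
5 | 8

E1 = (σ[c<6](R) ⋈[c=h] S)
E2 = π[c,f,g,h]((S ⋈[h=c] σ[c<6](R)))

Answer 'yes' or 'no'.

E1 subexpression sizes:
  R → 4
  σ[c<6](R) → 3
  S → 4
  (σ[c<6](R) ⋈[c=h] S) → 2
E2 subexpression sizes:
  S → 4
  R → 4
  σ[c<6](R) → 3
  (S ⋈[h=c] σ[c<6](R)) → 2
  π[c,f,g,h]((S ⋈[h=c] σ[c<6](R))) → 2

E1 and E2 produce the same multiset:
c | f | g | h
2 | 4 | 8 | 2
2 | 4 | 9 | 2

yes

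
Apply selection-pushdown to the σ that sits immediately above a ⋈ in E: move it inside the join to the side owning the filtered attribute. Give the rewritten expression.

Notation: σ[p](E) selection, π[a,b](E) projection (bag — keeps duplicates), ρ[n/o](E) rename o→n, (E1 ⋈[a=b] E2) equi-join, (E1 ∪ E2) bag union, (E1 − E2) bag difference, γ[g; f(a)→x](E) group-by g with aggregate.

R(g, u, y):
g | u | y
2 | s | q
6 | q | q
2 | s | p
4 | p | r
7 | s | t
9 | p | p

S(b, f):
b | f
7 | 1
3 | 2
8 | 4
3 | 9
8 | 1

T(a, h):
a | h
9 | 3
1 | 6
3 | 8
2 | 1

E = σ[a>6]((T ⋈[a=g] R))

σ filters on a, owned by the left side.
E' = (σ[a>6](T) ⋈[a=g] R)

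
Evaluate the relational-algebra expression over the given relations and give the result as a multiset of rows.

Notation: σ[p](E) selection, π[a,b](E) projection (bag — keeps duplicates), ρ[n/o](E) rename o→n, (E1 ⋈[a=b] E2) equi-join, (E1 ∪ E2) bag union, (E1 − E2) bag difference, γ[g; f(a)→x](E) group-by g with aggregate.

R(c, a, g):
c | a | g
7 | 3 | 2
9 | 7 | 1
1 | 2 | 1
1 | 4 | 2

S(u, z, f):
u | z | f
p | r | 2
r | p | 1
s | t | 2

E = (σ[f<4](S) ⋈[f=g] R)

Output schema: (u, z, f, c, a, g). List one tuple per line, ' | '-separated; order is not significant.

Row counts bottom-up:
  S → 3
  σ[f<4](S) → 3
  R → 4
  (σ[f<4](S) ⋈[f=g] R) → 6

== RESULT ==
u | z | f | c | a | g
p | r | 2 | 1 | 4 | 2
p | r | 2 | 7 | 3 | 2
r | p | 1 | 1 | 2 | 1
r | p | 1 | 9 | 7 | 1
s | t | 2 | 1 | 4 | 2
s | t | 2 | 7 | 3 | 2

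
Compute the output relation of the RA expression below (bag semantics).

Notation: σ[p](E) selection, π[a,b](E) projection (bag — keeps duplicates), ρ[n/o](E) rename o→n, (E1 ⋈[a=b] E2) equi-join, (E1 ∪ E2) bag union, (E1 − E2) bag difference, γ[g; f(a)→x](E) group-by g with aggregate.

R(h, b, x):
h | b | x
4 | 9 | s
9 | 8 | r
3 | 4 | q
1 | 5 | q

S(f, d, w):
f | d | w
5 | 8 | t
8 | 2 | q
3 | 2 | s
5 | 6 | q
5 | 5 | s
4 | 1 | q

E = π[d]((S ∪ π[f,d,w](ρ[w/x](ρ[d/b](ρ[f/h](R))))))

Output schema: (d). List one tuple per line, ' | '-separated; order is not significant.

Stepwise |·|:
  S → 6
  R → 4
  ρ[f/h](R) → 4
  ρ[d/b](ρ[f/h](R)) → 4
  ρ[w/x](ρ[d/b](ρ[f/h](R))) → 4
  π[f,d,w](ρ[w/x](ρ[d/b](ρ[f/h](R)))) → 4
  (S ∪ π[f,d,w](ρ[w/x](ρ[d/b](ρ[f/h](R))))) → 10
  π[d]((S ∪ π[f,d,w](ρ[w/x](ρ[d/b](ρ[f/h](R)))))) → 10

== RESULT ==
d
1
2
2
4
5
5
6
8
8
9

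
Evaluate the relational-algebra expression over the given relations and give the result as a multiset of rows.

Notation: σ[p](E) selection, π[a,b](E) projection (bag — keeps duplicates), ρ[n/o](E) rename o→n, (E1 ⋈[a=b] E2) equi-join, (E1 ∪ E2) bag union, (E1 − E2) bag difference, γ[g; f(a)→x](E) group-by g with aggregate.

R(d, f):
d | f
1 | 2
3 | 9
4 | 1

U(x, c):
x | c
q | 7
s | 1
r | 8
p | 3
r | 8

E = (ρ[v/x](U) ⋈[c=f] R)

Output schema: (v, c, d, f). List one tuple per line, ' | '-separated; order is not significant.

Subexpression sizes:
  U → 5
  ρ[v/x](U) → 5
  R → 3
  (ρ[v/x](U) ⋈[c=f] R) → 1

== RESULT ==
v | c | d | f
s | 1 | 4 | 1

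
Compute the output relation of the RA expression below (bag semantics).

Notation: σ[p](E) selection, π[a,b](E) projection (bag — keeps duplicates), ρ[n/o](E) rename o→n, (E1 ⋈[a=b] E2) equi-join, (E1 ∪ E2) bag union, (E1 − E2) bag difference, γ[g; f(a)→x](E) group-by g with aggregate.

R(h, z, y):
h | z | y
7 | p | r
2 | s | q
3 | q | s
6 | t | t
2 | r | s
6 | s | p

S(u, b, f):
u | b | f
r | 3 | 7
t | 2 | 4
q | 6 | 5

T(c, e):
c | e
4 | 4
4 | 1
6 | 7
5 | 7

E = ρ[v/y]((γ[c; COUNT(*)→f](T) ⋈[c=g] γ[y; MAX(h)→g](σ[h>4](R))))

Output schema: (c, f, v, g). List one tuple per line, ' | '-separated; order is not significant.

Subexpression sizes:
  T → 4
  γ[c; COUNT(*)→f](T) → 3
  R → 6
  σ[h>4](R) → 3
  γ[y; MAX(h)→g](σ[h>4](R)) → 3
  (γ[c; COUNT(*)→f](T) ⋈[c=g] γ[y; MAX(h)→g](σ[h>4](R))) → 2
  ρ[v/y]((γ[c; COUNT(*)→f](T) ⋈[c=g] γ[y; MAX(h)→g](σ[h>4](R)))) → 2

== RESULT ==
c | f | v | g
6 | 1 | p | 6
6 | 1 | t | 6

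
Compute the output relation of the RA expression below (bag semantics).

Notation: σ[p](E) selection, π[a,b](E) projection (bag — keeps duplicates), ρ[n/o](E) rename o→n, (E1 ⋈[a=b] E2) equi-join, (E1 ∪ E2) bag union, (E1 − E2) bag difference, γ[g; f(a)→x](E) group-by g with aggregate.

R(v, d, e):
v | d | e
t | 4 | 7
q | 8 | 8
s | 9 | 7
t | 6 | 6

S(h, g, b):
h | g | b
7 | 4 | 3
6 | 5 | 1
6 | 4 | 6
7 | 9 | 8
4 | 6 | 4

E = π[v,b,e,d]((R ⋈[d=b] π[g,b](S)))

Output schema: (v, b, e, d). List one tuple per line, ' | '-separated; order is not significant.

Per-node cardinality:
  R → 4
  S → 5
  π[g,b](S) → 5
  (R ⋈[d=b] π[g,b](S)) → 3
  π[v,b,e,d]((R ⋈[d=b] π[g,b](S))) → 3

== RESULT ==
v | b | e | d
q | 8 | 8 | 8
t | 4 | 7 | 4
t | 6 | 6 | 6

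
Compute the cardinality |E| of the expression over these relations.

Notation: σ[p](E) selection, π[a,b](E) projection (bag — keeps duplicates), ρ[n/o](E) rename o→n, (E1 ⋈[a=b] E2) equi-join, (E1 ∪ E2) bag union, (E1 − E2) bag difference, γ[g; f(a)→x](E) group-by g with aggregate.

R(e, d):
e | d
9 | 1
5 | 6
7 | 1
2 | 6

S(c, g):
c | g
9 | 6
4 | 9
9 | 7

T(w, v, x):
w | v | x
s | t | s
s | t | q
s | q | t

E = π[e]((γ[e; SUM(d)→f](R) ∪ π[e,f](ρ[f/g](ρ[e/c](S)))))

Row counts bottom-up:
  R → 4
  γ[e; SUM(d)→f](R) → 4
  S → 3
  ρ[e/c](S) → 3
  ρ[f/g](ρ[e/c](S)) → 3
  π[e,f](ρ[f/g](ρ[e/c](S))) → 3
  (γ[e; SUM(d)→f](R) ∪ π[e,f](ρ[f/g](ρ[e/c](S)))) → 7
  π[e]((γ[e; SUM(d)→f](R) ∪ π[e,f](ρ[f/g](ρ[e/c](S))))) → 7

|E| = 7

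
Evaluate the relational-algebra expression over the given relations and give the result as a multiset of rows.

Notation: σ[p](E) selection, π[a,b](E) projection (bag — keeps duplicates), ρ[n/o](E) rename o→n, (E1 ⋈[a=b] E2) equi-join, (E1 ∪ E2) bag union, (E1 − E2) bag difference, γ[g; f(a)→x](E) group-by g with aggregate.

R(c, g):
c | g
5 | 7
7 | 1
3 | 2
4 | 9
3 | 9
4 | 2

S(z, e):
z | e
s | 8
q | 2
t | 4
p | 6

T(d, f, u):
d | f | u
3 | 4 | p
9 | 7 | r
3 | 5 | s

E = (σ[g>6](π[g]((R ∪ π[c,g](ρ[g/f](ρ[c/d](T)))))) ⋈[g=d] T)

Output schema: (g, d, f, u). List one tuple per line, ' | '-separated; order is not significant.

Row counts bottom-up:
  R → 6
  T → 3
  ρ[c/d](T) → 3
  ρ[g/f](ρ[c/d](T)) → 3
  π[c,g](ρ[g/f](ρ[c/d](T))) → 3
  (R ∪ π[c,g](ρ[g/f](ρ[c/d](T)))) → 9
  π[g]((R ∪ π[c,g](ρ[g/f](ρ[c/d](T))))) → 9
  σ[g>6](π[g]((R ∪ π[c,g](ρ[g/f](ρ[c/d](T)))))) → 4
  T → 3
  (σ[g>6](π[g]((R ∪ π[c,g](ρ[g/f](ρ[c/d](T)))))) ⋈[g=d] T) → 2

== RESULT ==
g | d | f | u
9 | 9 | 7 | r
9 | 9 | 7 | r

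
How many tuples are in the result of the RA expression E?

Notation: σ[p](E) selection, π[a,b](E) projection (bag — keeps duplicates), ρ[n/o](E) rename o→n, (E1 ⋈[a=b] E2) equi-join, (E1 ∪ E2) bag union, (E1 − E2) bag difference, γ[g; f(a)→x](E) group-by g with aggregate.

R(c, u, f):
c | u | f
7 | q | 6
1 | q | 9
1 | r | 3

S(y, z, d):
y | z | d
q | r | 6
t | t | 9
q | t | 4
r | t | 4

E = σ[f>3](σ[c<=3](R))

Per-node cardinality:
  R → 3
  σ[c<=3](R) → 2
  σ[f>3](σ[c<=3](R)) → 1

|E| = 1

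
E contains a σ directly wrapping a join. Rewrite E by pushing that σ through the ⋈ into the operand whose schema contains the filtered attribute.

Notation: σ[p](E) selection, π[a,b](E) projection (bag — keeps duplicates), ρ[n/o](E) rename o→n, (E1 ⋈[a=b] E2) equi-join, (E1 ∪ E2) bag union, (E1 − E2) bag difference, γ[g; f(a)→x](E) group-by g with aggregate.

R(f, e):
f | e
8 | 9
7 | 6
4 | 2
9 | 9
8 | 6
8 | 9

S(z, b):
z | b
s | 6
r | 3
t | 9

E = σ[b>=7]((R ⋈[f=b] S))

σ filters on b, owned by the right side.
E' = (R ⋈[f=b] σ[b>=7](S))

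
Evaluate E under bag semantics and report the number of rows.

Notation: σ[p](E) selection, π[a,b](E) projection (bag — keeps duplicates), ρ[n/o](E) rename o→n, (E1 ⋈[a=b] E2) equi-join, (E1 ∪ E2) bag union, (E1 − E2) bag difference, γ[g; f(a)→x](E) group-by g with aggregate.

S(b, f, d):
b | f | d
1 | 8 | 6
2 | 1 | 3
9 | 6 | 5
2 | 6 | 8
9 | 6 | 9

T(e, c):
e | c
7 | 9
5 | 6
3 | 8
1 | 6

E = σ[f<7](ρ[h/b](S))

Stepwise |·|:
  S → 5
  ρ[h/b](S) → 5
  σ[f<7](ρ[h/b](S)) → 4

|E| = 4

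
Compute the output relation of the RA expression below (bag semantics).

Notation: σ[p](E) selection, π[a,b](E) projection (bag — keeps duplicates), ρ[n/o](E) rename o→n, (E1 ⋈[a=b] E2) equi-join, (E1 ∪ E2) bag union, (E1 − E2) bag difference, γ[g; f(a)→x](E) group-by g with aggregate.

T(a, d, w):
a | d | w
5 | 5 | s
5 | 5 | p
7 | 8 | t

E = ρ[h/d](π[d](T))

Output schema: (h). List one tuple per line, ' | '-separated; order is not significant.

Subexpression sizes:
  T → 3
  π[d](T) → 3
  ρ[h/d](π[d](T)) → 3

== RESULT ==
h
5
5
8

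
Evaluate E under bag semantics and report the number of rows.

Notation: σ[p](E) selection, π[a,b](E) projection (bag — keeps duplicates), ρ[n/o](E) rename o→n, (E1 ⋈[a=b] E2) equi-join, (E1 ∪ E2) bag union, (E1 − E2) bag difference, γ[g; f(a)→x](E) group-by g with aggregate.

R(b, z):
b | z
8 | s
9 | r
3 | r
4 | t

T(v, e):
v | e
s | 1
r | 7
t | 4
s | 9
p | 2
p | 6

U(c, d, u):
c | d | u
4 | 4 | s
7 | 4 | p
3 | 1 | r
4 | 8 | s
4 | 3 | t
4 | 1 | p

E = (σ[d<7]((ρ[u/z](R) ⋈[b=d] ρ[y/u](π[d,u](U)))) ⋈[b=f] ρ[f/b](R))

Stepwise |·|:
  R → 4
  ρ[u/z](R) → 4
  U → 6
  π[d,u](U) → 6
  ρ[y/u](π[d,u](U)) → 6
  (ρ[u/z](R) ⋈[b=d] ρ[y/u](π[d,u](U))) → 4
  σ[d<7]((ρ[u/z](R) ⋈[b=d] ρ[y/u](π[d,u](U)))) → 3
  R → 4
  ρ[f/b](R) → 4
  (σ[d<7]((ρ[u/z](R) ⋈[b=d] ρ[y/u](π[d,u](U)))) ⋈[b=f] ρ[f/b](R)) → 3

|E| = 3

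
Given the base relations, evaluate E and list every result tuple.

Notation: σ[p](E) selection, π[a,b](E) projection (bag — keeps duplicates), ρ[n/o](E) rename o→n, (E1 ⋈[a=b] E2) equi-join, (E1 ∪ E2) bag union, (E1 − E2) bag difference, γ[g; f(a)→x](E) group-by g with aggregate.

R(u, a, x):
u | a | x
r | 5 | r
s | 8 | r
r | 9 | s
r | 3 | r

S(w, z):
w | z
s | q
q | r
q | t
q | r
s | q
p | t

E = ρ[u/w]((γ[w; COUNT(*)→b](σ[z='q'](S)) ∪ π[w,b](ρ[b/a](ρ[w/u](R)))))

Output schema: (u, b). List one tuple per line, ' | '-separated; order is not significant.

Subexpression sizes:
  S → 6
  σ[z='q'](S) → 2
  γ[w; COUNT(*)→b](σ[z='q'](S)) → 1
  R → 4
  ρ[w/u](R) → 4
  ρ[b/a](ρ[w/u](R)) → 4
  π[w,b](ρ[b/a](ρ[w/u](R))) → 4
  (γ[w; COUNT(*)→b](σ[z='q'](S)) ∪ π[w,b](ρ[b/a](ρ[w/u](R)))) → 5
  ρ[u/w]((γ[w; COUNT(*)→b](σ[z='q'](S)) ∪ π[w,b](ρ[b/a](ρ[w/u](R))))) → 5

== RESULT ==
u | b
r | 3
r | 5
r | 9
s | 2
s | 8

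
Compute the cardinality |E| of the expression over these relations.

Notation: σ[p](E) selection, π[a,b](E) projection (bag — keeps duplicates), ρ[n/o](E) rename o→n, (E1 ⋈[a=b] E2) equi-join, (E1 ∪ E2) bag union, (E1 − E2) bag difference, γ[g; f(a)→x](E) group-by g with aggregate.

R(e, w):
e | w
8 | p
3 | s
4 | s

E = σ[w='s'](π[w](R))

Row counts bottom-up:
  R → 3
  π[w](R) → 3
  σ[w='s'](π[w](R)) → 2

|E| = 2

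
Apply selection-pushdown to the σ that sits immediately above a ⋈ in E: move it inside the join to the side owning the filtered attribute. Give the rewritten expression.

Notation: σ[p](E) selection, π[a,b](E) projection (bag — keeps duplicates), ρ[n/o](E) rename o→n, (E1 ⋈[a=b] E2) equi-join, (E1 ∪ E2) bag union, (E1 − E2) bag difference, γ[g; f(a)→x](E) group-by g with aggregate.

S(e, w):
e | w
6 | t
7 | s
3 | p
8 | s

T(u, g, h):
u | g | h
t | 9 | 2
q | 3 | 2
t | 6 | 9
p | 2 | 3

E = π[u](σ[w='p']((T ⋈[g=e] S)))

σ filters on w, owned by the right side.
E' = π[u]((T ⋈[g=e] σ[w='p'](S)))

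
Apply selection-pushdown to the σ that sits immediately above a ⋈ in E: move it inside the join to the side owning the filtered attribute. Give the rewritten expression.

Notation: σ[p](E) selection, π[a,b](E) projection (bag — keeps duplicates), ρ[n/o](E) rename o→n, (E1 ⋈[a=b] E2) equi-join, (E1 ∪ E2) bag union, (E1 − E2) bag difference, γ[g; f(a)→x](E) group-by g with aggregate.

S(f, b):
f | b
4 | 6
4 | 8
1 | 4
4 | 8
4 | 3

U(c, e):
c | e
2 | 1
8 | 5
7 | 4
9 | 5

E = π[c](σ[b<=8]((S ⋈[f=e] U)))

σ filters on b, owned by the left side.
E' = π[c]((σ[b<=8](S) ⋈[f=e] U))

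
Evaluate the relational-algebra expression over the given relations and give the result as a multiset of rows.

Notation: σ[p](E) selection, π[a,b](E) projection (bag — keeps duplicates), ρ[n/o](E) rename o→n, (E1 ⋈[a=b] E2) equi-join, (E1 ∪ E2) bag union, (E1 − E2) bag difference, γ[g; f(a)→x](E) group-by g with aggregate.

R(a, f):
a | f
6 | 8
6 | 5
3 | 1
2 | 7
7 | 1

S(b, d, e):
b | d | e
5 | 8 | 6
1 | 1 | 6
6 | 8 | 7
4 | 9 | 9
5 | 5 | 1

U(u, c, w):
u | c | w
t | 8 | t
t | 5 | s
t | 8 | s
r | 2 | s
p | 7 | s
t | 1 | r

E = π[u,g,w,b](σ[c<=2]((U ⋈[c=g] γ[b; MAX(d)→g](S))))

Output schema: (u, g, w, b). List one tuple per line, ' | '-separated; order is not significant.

Stepwise |·|:
  U → 6
  S → 5
  γ[b; MAX(d)→g](S) → 4
  (U ⋈[c=g] γ[b; MAX(d)→g](S)) → 5
  σ[c<=2]((U ⋈[c=g] γ[b; MAX(d)→g](S))) → 1
  π[u,g,w,b](σ[c<=2]((U ⋈[c=g] γ[b; MAX(d)→g](S)))) → 1

== RESULT ==
u | g | w | b
t | 1 | r | 1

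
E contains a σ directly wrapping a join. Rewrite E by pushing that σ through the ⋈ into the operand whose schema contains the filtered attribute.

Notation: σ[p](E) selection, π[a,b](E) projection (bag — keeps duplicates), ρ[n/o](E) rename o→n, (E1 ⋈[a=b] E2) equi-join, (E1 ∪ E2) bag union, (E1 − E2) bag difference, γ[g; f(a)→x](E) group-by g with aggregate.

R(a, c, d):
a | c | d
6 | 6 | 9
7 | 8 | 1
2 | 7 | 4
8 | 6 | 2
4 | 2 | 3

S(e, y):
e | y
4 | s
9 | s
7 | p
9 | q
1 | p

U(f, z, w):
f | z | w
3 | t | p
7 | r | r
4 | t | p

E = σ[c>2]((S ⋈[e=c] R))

σ filters on c, owned by the right side.
E' = (S ⋈[e=c] σ[c>2](R))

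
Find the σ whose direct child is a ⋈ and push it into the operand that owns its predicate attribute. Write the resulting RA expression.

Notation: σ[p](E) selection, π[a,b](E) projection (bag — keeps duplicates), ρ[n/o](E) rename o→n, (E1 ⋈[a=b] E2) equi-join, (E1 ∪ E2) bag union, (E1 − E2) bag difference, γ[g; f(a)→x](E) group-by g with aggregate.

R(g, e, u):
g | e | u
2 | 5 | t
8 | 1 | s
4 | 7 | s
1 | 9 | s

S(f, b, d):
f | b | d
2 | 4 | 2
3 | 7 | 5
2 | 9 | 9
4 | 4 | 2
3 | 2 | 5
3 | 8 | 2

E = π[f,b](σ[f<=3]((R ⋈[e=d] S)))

σ filters on f, owned by the right side.
E' = π[f,b]((R ⋈[e=d] σ[f<=3](S)))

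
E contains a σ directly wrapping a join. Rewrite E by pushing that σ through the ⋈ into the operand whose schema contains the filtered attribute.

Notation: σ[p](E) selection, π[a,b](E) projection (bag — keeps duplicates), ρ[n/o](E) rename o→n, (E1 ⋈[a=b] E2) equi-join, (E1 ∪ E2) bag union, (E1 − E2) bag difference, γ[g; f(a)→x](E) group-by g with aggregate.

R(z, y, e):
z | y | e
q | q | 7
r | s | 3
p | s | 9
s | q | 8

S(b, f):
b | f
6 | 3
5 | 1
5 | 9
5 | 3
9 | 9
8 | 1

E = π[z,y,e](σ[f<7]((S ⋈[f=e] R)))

σ filters on f, owned by the left side.
E' = π[z,y,e]((σ[f<7](S) ⋈[f=e] R))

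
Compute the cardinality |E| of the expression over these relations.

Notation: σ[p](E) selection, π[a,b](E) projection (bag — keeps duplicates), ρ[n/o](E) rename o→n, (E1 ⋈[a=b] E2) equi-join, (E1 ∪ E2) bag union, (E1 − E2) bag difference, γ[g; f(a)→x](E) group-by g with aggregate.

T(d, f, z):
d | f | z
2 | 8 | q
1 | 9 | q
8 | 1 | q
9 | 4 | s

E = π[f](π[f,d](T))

Stepwise |·|:
  T → 4
  π[f,d](T) → 4
  π[f](π[f,d](T)) → 4

|E| = 4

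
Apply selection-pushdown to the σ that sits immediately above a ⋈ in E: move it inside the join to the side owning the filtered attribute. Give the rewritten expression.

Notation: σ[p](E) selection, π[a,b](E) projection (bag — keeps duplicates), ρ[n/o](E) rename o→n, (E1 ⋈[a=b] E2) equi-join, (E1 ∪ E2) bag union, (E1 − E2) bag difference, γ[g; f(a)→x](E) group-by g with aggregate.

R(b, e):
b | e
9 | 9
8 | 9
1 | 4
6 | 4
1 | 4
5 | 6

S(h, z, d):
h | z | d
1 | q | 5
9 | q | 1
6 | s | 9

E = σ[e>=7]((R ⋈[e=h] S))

σ filters on e, owned by the left side.
E' = (σ[e>=7](R) ⋈[e=h] S)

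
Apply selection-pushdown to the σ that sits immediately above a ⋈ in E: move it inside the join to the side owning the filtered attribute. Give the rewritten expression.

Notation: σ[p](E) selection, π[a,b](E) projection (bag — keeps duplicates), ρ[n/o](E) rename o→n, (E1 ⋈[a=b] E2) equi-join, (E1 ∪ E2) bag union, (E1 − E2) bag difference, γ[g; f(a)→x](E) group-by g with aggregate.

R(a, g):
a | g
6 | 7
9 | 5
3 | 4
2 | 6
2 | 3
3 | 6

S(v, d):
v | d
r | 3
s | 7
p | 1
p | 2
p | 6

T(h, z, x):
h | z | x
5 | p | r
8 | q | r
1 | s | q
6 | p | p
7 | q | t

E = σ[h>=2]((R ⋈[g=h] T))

σ filters on h, owned by the right side.
E' = (R ⋈[g=h] σ[h>=2](T))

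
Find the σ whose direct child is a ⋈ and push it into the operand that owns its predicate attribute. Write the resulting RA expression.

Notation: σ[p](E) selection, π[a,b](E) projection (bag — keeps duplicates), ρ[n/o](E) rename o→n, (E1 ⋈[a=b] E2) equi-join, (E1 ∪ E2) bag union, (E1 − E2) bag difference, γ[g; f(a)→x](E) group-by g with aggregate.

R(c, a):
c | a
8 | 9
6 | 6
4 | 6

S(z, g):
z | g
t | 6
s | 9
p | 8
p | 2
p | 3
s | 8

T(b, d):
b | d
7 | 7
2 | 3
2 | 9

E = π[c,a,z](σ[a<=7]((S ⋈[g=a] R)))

σ filters on a, owned by the right side.
E' = π[c,a,z]((S ⋈[g=a] σ[a<=7](R)))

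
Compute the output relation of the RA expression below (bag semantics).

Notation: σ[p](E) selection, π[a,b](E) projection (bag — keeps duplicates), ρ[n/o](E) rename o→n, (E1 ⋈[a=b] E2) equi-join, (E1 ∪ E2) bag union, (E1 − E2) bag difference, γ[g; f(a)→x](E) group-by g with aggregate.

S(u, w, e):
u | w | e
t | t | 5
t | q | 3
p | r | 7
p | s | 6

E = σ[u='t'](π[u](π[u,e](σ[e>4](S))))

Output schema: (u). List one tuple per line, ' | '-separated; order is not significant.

Row counts bottom-up:
  S → 4
  σ[e>4](S) → 3
  π[u,e](σ[e>4](S)) → 3
  π[u](π[u,e](σ[e>4](S))) → 3
  σ[u='t'](π[u](π[u,e](σ[e>4](S)))) → 1

== RESULT ==
u
t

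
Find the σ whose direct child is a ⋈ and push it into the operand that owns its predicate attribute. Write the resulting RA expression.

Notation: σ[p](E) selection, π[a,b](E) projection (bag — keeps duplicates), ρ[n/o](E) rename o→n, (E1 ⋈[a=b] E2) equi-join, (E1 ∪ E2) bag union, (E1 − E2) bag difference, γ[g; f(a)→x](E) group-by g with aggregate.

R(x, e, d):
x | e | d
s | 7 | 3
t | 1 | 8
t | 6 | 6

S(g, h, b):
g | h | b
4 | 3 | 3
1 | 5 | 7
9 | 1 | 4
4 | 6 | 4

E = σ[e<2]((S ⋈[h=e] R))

σ filters on e, owned by the right side.
E' = (S ⋈[h=e] σ[e<2](R))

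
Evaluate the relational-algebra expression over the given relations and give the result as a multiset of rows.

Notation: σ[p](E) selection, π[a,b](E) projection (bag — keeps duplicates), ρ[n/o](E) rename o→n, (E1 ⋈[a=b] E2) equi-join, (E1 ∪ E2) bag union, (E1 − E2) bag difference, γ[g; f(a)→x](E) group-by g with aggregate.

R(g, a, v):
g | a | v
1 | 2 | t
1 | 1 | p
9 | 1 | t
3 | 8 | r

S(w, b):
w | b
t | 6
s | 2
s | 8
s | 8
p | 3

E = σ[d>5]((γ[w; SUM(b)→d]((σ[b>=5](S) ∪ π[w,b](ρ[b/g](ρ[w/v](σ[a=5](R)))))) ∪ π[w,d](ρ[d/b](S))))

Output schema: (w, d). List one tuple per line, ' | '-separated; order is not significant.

Per-node cardinality:
  S → 5
  σ[b>=5](S) → 3
  R → 4
  σ[a=5](R) → 0
  ρ[w/v](σ[a=5](R)) → 0
  ρ[b/g](ρ[w/v](σ[a=5](R))) → 0
  π[w,b](ρ[b/g](ρ[w/v](σ[a=5](R)))) → 0
  (σ[b>=5](S) ∪ π[w,b](ρ[b/g](ρ[w/v](σ[a=5](R))))) → 3
  γ[w; SUM(b)→d]((σ[b>=5](S) ∪ π[w,b](ρ[b/g](ρ[w/v](σ[a=5](R)))))) → 2
  S → 5
  ρ[d/b](S) → 5
  π[w,d](ρ[d/b](S)) → 5
  (γ[w; SUM(b)→d]((σ[b>=5](S) ∪ π[w,b](ρ[b/g](ρ[w/v](σ[a=5](R)))))) ∪ π[w,d](ρ[d/b](S))) → 7
  σ[d>5]((γ[w; SUM(b)→d]((σ[b>=5](S) ∪ π[w,b](ρ[b/g](ρ[w/v](σ[a=5](R)))))) ∪ π[w,d](ρ[d/b](S)))) → 5

== RESULT ==
w | d
s | 8
s | 8
s | 16
t | 6
t | 6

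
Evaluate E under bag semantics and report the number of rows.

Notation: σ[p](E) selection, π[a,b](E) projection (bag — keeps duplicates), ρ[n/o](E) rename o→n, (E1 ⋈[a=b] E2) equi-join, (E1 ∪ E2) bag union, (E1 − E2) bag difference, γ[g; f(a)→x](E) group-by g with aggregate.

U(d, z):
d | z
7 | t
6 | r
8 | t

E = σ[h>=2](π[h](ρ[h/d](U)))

Stepwise |·|:
  U → 3
  ρ[h/d](U) → 3
  π[h](ρ[h/d](U)) → 3
  σ[h>=2](π[h](ρ[h/d](U))) → 3

|E| = 3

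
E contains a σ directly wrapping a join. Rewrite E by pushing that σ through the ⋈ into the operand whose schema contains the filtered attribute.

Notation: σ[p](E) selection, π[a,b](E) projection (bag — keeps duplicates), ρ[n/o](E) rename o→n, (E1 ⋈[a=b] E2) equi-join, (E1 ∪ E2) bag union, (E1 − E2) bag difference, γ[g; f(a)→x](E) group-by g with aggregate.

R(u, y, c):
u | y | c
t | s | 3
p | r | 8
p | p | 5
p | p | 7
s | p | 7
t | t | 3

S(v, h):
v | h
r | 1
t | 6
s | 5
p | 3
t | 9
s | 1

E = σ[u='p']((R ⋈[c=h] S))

σ filters on u, owned by the left side.
E' = (σ[u='p'](R) ⋈[c=h] S)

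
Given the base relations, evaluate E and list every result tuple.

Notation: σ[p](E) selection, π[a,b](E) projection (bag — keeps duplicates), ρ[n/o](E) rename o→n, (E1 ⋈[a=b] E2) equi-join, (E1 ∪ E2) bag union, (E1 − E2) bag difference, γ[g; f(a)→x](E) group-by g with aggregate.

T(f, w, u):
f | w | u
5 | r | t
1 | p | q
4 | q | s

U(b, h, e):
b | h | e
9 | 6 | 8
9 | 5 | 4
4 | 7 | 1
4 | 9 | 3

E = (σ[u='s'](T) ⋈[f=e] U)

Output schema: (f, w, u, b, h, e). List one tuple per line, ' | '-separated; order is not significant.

Stepwise |·|:
  T → 3
  σ[u='s'](T) → 1
  U → 4
  (σ[u='s'](T) ⋈[f=e] U) → 1

== RESULT ==
f | w | u | b | h | e
4 | q | s | 9 | 5 | 4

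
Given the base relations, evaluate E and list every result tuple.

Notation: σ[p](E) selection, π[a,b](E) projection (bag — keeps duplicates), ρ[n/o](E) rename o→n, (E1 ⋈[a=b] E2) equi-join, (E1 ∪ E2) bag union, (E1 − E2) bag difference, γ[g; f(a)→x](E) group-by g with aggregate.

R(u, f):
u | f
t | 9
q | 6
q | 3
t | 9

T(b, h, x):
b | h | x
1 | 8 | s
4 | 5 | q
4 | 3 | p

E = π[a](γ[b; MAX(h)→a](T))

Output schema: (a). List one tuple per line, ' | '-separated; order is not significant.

Subexpression sizes:
  T → 3
  γ[b; MAX(h)→a](T) → 2
  π[a](γ[b; MAX(h)→a](T)) → 2

== RESULT ==
a
5
8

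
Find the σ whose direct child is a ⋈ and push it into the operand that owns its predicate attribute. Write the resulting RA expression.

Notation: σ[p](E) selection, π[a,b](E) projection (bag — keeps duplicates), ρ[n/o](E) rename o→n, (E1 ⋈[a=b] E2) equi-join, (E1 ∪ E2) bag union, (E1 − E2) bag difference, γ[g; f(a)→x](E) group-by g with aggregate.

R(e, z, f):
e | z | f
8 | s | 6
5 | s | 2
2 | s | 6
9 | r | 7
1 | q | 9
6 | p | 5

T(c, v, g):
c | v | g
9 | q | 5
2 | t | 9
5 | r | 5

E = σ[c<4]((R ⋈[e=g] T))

σ filters on c, owned by the right side.
E' = (R ⋈[e=g] σ[c<4](T))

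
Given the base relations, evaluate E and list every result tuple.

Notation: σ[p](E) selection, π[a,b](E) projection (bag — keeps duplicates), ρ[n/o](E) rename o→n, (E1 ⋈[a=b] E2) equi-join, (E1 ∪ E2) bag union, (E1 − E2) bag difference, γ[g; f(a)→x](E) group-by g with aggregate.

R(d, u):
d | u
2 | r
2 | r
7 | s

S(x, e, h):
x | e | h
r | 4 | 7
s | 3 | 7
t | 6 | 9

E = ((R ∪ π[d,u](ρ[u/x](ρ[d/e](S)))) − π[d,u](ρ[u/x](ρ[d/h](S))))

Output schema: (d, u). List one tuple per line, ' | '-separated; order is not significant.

Per-node cardinality:
  R → 3
  S → 3
  ρ[d/e](S) → 3
  ρ[u/x](ρ[d/e](S)) → 3
  π[d,u](ρ[u/x](ρ[d/e](S))) → 3
  (R ∪ π[d,u](ρ[u/x](ρ[d/e](S)))) → 6
  S → 3
  ρ[d/h](S) → 3
  ρ[u/x](ρ[d/h](S)) → 3
  π[d,u](ρ[u/x](ρ[d/h](S))) → 3
  ((R ∪ π[d,u](ρ[u/x](ρ[d/e](S)))) − π[d,u](ρ[u/x](ρ[d/h](S)))) → 5

== RESULT ==
d | u
2 | r
2 | r
3 | s
4 | r
6 | t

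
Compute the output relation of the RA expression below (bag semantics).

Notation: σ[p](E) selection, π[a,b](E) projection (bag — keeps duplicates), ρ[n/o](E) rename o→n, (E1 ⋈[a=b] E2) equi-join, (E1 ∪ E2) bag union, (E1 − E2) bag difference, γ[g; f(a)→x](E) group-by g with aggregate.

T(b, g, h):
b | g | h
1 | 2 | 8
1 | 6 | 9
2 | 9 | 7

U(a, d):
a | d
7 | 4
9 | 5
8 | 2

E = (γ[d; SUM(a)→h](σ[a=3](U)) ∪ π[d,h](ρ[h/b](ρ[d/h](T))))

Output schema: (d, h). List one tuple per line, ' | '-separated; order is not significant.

Subexpression sizes:
  U → 3
  σ[a=3](U) → 0
  γ[d; SUM(a)→h](σ[a=3](U)) → 0
  T → 3
  ρ[d/h](T) → 3
  ρ[h/b](ρ[d/h](T)) → 3
  π[d,h](ρ[h/b](ρ[d/h](T))) → 3
  (γ[d; SUM(a)→h](σ[a=3](U)) ∪ π[d,h](ρ[h/b](ρ[d/h](T)))) → 3

== RESULT ==
d | h
7 | 2
8 | 1
9 | 1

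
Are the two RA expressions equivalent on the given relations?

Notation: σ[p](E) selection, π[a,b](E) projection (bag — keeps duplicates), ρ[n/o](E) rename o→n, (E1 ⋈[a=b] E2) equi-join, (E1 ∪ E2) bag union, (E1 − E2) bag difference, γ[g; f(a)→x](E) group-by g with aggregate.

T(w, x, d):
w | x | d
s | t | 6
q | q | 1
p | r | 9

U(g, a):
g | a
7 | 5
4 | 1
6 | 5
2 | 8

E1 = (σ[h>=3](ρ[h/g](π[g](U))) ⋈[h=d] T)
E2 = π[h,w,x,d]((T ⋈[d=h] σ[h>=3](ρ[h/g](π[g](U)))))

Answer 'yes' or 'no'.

E1 subexpression sizes:
  U → 4
  π[g](U) → 4
  ρ[h/g](π[g](U)) → 4
  σ[h>=3](ρ[h/g](π[g](U))) → 3
  T → 3
  (σ[h>=3](ρ[h/g](π[g](U))) ⋈[h=d] T) → 1
E2 subexpression sizes:
  T → 3
  U → 4
  π[g](U) → 4
  ρ[h/g](π[g](U)) → 4
  σ[h>=3](ρ[h/g](π[g](U))) → 3
  (T ⋈[d=h] σ[h>=3](ρ[h/g](π[g](U)))) → 1
  π[h,w,x,d]((T ⋈[d=h] σ[h>=3](ρ[h/g](π[g](U))))) → 1

E1 and E2 produce the same multiset:
h | w | x | d
6 | s | t | 6

yes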